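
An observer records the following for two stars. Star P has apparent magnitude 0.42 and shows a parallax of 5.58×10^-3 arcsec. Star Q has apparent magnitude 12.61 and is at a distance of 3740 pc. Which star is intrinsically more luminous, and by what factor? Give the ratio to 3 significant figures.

Star P: d = 1/p = 1/5.58×10^-3″ = 179.2 pc
Star P: M = m − 5 log₁₀ d + 5 = 0.42 − 5·2.2534 + 5 = -5.847
Star Q: M = m − 5 log₁₀ d + 5 = 12.61 − 5·3.5729 + 5 = -0.254
ΔM = M_P − M_Q = -5.847 − (-0.254) = -5.592; smaller M is more luminous → Star P.
L ratio = 10^(0.4 |ΔM|) = 10^2.237 = 172.6

Star P is more luminous, by a factor of 173.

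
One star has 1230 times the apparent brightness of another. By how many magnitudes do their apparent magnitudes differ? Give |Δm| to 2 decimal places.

Pogson: Δm = −2.5 log₁₀(ratio) = −2.5 log₁₀(1230) = −2.5 × 3.0899 = -7.725

|Δm| ≈ 7.72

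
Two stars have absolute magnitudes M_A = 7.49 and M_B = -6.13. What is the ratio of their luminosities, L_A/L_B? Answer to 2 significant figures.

ΔM = M_A − M_B = 13.62
L_A/L_B = 10^(−0.4 ΔM) = 10^-5.448 = 3.565×10^-6

L_A/L_B ≈ 3.6×10^-6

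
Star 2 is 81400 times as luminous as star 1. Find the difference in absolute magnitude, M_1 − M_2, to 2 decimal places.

M_1 − M_2 ≈ 12.28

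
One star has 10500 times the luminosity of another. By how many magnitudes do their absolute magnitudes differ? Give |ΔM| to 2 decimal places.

|ΔM| ≈ 10.05

Pogson: ΔM = −2.5 log₁₀(ratio) = −2.5 log₁₀(10500) = −2.5 × 4.0212 = -10.053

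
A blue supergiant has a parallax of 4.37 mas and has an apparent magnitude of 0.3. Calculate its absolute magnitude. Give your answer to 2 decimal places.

M ≈ -6.50

p = 4.37 mas = 4.37×10^-3″ → d = 1/p = 228.8 pc
5 log₁₀(d/10 pc) = 5 log₁₀(228.8) − 5 = 6.798
M = m − 5 log₁₀(d/10) = 0.3 − 6.798 = -6.498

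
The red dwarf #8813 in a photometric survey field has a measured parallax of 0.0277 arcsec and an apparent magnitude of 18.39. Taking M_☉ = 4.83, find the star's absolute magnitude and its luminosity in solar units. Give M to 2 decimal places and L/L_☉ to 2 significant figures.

M ≈ 15.60; L/L_☉ ≈ 4.9×10^-5

d = 1/p = 1/0.0277″ = 36.10 pc
M = m − 5 log₁₀ d + 5 = 18.39 − 5·1.5575 + 5 = 15.602
M − M_☉ = 15.602 − 4.83 = 10.772
L/L_☉ = 10^(−0.4 × 10.772) = 4.910×10^-5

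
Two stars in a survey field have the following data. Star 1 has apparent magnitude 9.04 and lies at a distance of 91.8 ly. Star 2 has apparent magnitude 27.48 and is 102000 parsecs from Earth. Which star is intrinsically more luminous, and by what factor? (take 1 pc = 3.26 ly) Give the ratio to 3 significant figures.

Star 1 is more luminous, by a factor of 1.81.

Star 1: d = 91.8 ly / 3.26 = 28.16 pc
Star 1: M = m − 5 log₁₀ d + 5 = 9.04 − 5·1.4496 + 5 = 6.792
Star 2: M = m − 5 log₁₀ d + 5 = 27.48 − 5·5.0086 + 5 = 7.437
ΔM = M_1 − M_2 = 6.792 − (7.437) = -0.645; smaller M is more luminous → Star 1.
L ratio = 10^(0.4 |ΔM|) = 10^0.258 = 1.812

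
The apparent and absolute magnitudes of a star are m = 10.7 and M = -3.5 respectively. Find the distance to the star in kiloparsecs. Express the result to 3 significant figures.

μ = m − M = 14.200
m − M = 5 log₁₀ d − 5
log₁₀ d = (m − M)/5 + 1 = 3.8400
d = 10^3.8400 = 6918 pc
= 6.918 kpc

d ≈ 6.92 kpc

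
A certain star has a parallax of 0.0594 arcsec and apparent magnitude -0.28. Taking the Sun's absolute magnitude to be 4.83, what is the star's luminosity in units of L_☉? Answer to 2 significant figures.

L/L_☉ ≈ 310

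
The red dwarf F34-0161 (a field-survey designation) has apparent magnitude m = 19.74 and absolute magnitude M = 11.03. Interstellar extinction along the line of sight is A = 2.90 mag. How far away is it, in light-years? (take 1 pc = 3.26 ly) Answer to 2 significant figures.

d ≈ 470 ly

m − M = 5 log₁₀(d/10 pc) + A  ⇒  19.74 − (11.03) − 2.90 = 5 log₁₀(d/10)
5.810 = 5 log₁₀(d/10)
log₁₀ d = (m − M − A)/5 + 1 = 2.1620
d = 10^2.1620 = 145.2 pc
= 473.4 ly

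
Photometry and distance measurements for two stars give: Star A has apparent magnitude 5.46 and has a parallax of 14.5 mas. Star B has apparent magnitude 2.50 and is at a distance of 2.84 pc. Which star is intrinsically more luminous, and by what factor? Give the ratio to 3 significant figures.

Star A is more luminous, by a factor of 38.6.

Star A: p = 14.5 mas = 0.0145″ → d = 1/p = 68.97 pc
Star A: M = m − 5 log₁₀ d + 5 = 5.46 − 5·1.8386 + 5 = 1.267
Star B: M = m − 5 log₁₀ d + 5 = 2.50 − 5·0.4533 + 5 = 5.233
ΔM = M_A − M_B = 1.267 − (5.233) = -3.967; smaller M is more luminous → Star A.
L ratio = 10^(0.4 |ΔM|) = 10^1.587 = 38.60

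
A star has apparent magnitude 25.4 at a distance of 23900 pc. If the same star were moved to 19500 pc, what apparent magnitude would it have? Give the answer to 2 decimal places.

Flux ∝ 1/d², so Δm = 5 log₁₀(d₂/d₁) = 5 log₁₀(19500/23900) = -0.442
m₂ = m₁ + Δm = 25.4 + (-0.442) = 24.958

m ≈ 24.96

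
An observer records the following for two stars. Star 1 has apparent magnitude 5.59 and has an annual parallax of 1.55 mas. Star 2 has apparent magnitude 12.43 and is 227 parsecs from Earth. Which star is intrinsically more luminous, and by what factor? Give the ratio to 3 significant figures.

Star 1 is more luminous, by a factor of 4400.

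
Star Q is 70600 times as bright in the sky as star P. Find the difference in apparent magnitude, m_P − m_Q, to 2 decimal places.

m_P − m_Q ≈ 12.12

Pogson: Δm = −2.5 log₁₀(ratio) = −2.5 log₁₀(70600) = −2.5 × 4.8488 = -12.122
Star Q is brighter so has the smaller magnitude: m_P − m_Q is positive.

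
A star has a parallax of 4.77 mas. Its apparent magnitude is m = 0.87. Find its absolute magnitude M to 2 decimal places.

M ≈ -5.74

p = 4.77 mas = 4.77×10^-3″ → d = 1/p = 209.6 pc
5 log₁₀(d/10 pc) = 5 log₁₀(209.6) − 5 = 6.607
M = m − 5 log₁₀(d/10) = 0.87 − 6.607 = -5.737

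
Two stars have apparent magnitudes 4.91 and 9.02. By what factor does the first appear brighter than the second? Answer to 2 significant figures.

44

Magnitude difference = -4.11
Flux ratio = 10^(−0.4 Δm) = 10^(−0.4 × -4.11) = 10^1.644 = 44.06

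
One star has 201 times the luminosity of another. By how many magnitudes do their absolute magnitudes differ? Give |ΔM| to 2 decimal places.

|ΔM| ≈ 5.76

Pogson: ΔM = −2.5 log₁₀(ratio) = −2.5 log₁₀(201) = −2.5 × 2.3032 = -5.758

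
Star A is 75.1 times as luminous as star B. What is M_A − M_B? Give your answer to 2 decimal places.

M_A − M_B ≈ -4.69

Pogson: ΔM = −2.5 log₁₀(ratio) = −2.5 log₁₀(75.1) = −2.5 × 1.8756 = -4.689
Star A is brighter, so it has the smaller magnitude: the difference is negative.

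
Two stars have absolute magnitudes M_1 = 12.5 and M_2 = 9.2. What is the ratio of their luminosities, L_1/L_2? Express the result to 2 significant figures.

L_1/L_2 ≈ 0.048

ΔM = M_1 − M_2 = 3.3
L_1/L_2 = 10^(−0.4 ΔM) = 10^-1.320 = 0.04786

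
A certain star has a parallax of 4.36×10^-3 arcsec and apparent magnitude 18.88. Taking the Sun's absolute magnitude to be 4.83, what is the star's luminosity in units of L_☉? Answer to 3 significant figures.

L/L_☉ ≈ 1.26×10^-3

d = 1/p = 1/4.36×10^-3″ = 229.4 pc
M = m − 5 log₁₀ d + 5 = 18.88 − 5·2.3605 + 5 = 12.077
M − M_☉ = 12.077 − 4.83 = 7.247
L/L_☉ = 10^(−0.4 × 7.247) = 1.262×10^-3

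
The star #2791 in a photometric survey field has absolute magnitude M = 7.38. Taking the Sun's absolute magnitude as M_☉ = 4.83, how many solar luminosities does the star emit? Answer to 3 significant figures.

M − M_☉ = 7.38 − 4.83 = 2.550
L/L_☉ = 10^(−0.4 (M − M_☉)) = 10^-1.020 = 0.09550

L/L_☉ ≈ 0.0955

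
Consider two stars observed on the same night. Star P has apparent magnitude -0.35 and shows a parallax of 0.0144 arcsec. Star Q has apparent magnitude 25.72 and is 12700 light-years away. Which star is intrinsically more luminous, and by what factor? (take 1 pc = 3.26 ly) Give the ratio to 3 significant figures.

Star P: d = 1/p = 1/0.0144″ = 69.44 pc
Star P: M = m − 5 log₁₀ d + 5 = -0.35 − 5·1.8416 + 5 = -4.558
Star Q: d = 12700 ly / 3.26 = 3896 pc
Star Q: M = m − 5 log₁₀ d + 5 = 25.72 − 5·3.5906 + 5 = 12.767
ΔM = M_P − M_Q = -4.558 − (12.767) = -17.325; smaller M is more luminous → Star P.
L ratio = 10^(0.4 |ΔM|) = 10^6.930 = 8.513×10^6

Star P is more luminous, by a factor of 8.51×10^6.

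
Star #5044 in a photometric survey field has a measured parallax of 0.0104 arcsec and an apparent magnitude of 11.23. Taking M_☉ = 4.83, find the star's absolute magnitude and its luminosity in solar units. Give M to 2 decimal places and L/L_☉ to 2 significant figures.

d = 1/p = 1/0.0104″ = 96.15 pc
M = m − 5 log₁₀ d + 5 = 11.23 − 5·1.9830 + 5 = 6.315
M − M_☉ = 6.315 − 4.83 = 1.485
L/L_☉ = 10^(−0.4 × 1.485) = 0.2546

M ≈ 6.32; L/L_☉ ≈ 0.25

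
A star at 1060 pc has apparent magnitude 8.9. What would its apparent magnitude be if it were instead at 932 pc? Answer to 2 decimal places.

m ≈ 8.62

Flux ∝ 1/d², so Δm = 5 log₁₀(d₂/d₁) = 5 log₁₀(932/1060) = -0.279
m₂ = m₁ + Δm = 8.9 + (-0.279) = 8.621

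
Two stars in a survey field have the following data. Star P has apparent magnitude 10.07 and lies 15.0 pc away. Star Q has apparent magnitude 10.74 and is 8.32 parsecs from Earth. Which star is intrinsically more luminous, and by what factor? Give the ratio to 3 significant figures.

Star P: M = m − 5 log₁₀ d + 5 = 10.07 − 5·1.1761 + 5 = 9.190
Star Q: M = m − 5 log₁₀ d + 5 = 10.74 − 5·0.9201 + 5 = 11.139
ΔM = M_P − M_Q = 9.190 − (11.139) = -1.950; smaller M is more luminous → Star P.
L ratio = 10^(0.4 |ΔM|) = 10^0.780 = 6.025

Star P is more luminous, by a factor of 6.02.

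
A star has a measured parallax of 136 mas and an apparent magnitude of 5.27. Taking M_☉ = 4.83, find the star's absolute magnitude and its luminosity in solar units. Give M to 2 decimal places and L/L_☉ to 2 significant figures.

d = 1/p = 1000/136 mas = 7.353 pc
M = m − 5 log₁₀ d + 5 = 5.27 − 5·0.8665 + 5 = 5.938
M − M_☉ = 5.938 − 4.83 = 1.108
L/L_☉ = 10^(−0.4 × 1.108) = 0.3605

M ≈ 5.94; L/L_☉ ≈ 0.36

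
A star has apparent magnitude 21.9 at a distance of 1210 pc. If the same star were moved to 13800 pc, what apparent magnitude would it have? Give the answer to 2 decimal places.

Flux ∝ 1/d², so Δm = 5 log₁₀(d₂/d₁) = 5 log₁₀(13800/1210) = 5.285
m₂ = m₁ + Δm = 21.9 + (5.285) = 27.185

m ≈ 27.19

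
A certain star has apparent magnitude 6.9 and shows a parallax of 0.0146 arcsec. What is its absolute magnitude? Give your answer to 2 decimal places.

d = 1/p = 1/0.0146″ = 68.49 pc
5 log₁₀(d/10 pc) = 5 log₁₀(68.49) − 5 = 4.178
M = m − 5 log₁₀(d/10) = 6.9 − 4.178 = 2.722

M ≈ 2.72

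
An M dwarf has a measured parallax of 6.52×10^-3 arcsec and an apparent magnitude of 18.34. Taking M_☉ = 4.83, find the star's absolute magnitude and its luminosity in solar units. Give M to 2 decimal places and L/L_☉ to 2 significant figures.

d = 1/p = 1/6.52×10^-3″ = 153.4 pc
M = m − 5 log₁₀ d + 5 = 18.34 − 5·2.1858 + 5 = 12.411
M − M_☉ = 12.411 − 4.83 = 7.581
L/L_☉ = 10^(−0.4 × 7.581) = 9.279×10^-4

M ≈ 12.41; L/L_☉ ≈ 9.3×10^-4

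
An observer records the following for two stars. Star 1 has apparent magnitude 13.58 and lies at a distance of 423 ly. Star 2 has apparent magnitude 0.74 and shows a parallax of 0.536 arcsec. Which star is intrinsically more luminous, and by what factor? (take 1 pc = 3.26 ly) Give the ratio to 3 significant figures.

Star 1: d = 423 ly / 3.26 = 129.8 pc
Star 1: M = m − 5 log₁₀ d + 5 = 13.58 − 5·2.1131 + 5 = 8.014
Star 2: d = 1/p = 1/0.536″ = 1.866 pc
Star 2: M = m − 5 log₁₀ d + 5 = 0.74 − 5·0.2708 + 5 = 4.386
ΔM = M_1 − M_2 = 8.014 − (4.386) = 3.629; smaller M is more luminous → Star 2.
L ratio = 10^(0.4 |ΔM|) = 10^1.451 = 28.28

Star 2 is more luminous, by a factor of 28.3.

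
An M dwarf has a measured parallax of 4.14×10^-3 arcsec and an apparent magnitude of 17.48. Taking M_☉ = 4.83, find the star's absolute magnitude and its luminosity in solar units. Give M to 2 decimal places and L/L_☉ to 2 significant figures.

M ≈ 10.57; L/L_☉ ≈ 5.1×10^-3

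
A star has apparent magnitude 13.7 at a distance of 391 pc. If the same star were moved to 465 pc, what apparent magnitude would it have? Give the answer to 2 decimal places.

Flux ∝ 1/d², so Δm = 5 log₁₀(d₂/d₁) = 5 log₁₀(465/391) = 0.376
m₂ = m₁ + Δm = 13.7 + (0.376) = 14.076

m ≈ 14.08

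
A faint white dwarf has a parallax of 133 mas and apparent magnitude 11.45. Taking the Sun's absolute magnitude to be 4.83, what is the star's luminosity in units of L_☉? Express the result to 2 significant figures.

d = 1/p = 1000/133 mas = 7.519 pc
M = m − 5 log₁₀ d + 5 = 11.45 − 5·0.8761 + 5 = 12.069
M − M_☉ = 12.069 − 4.83 = 7.239
L/L_☉ = 10^(−0.4 × 7.239) = 1.271×10^-3

L/L_☉ ≈ 1.3×10^-3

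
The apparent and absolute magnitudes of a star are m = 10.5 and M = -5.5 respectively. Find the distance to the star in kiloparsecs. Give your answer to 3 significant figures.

Distance modulus: m − M = 10.5 − (-5.5) = 16.000
m − M = 5 log₁₀ d − 5
log₁₀ d = (m − M)/5 + 1 = 4.2000
d = 10^4.2000 = 15850 pc
= 15.85 kpc

d ≈ 15.8 kpc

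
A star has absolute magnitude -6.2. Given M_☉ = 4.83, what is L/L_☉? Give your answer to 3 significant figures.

L/L_☉ ≈ 25800

M − M_☉ = -6.2 − 4.83 = -11.030
L/L_☉ = 10^(−0.4 (M − M_☉)) = 10^4.412 = 25820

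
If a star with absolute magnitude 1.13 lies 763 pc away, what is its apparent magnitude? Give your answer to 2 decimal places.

m = M + 5 log₁₀ d − 5 = 1.13 + 5·2.8825 − 5 = 10.543

m ≈ 10.54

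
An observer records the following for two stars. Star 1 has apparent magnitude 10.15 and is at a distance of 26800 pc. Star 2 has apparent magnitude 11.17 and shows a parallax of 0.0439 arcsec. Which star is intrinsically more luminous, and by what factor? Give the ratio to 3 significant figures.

Star 1: M = m − 5 log₁₀ d + 5 = 10.15 − 5·4.4281 + 5 = -6.991
Star 2: d = 1/p = 1/0.0439″ = 22.78 pc
Star 2: M = m − 5 log₁₀ d + 5 = 11.17 − 5·1.3575 + 5 = 9.382
ΔM = M_1 − M_2 = -6.991 − (9.382) = -16.373; smaller M is more luminous → Star 1.
L ratio = 10^(0.4 |ΔM|) = 10^6.549 = 3.542×10^6

Star 1 is more luminous, by a factor of 3.54×10^6.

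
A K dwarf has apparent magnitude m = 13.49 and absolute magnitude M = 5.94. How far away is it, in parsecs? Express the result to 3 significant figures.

d ≈ 324 pc

μ = m − M = 7.550
m − M = 5 log₁₀ d − 5
log₁₀ d = (m − M)/5 + 1 = 2.5100
d = 10^2.5100 = 323.6 pc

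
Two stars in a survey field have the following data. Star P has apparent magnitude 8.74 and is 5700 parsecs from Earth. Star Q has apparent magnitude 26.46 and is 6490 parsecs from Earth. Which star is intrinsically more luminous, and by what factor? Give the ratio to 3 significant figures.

Star P is more luminous, by a factor of 9.45×10^6.

Star P: M = m − 5 log₁₀ d + 5 = 8.74 − 5·3.7559 + 5 = -5.039
Star Q: M = m − 5 log₁₀ d + 5 = 26.46 − 5·3.8122 + 5 = 12.399
ΔM = M_P − M_Q = -5.039 − (12.399) = -17.438; smaller M is more luminous → Star P.
L ratio = 10^(0.4 |ΔM|) = 10^6.975 = 9.446×10^6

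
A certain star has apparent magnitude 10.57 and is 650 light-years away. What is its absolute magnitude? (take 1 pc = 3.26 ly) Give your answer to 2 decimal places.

M ≈ 4.07

d = 650 ly / 3.26 = 199.4 pc
5 log₁₀(d/10 pc) = 5 log₁₀(199.4) − 5 = 6.498
M = m − 5 log₁₀(d/10) = 10.57 − 6.498 = 4.072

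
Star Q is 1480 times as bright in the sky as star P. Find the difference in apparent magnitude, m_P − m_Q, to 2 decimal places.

Pogson: Δm = −2.5 log₁₀(ratio) = −2.5 log₁₀(1480) = −2.5 × 3.1703 = -7.926
Star Q is brighter so has the smaller magnitude: m_P − m_Q is positive.

m_P − m_Q ≈ 7.93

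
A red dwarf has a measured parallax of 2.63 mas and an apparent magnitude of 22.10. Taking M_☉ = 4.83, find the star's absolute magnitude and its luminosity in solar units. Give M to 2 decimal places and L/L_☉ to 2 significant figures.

M ≈ 14.20; L/L_☉ ≈ 1.8×10^-4

d = 1/p = 1000/2.63 mas = 380.2 pc
M = m − 5 log₁₀ d + 5 = 22.10 − 5·2.5800 + 5 = 14.200
M − M_☉ = 14.200 − 4.83 = 9.370
L/L_☉ = 10^(−0.4 × 9.370) = 1.787×10^-4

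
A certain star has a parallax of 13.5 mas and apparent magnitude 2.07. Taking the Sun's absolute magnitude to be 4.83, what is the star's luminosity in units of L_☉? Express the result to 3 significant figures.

L/L_☉ ≈ 697

d = 1/p = 1000/13.5 mas = 74.07 pc
M = m − 5 log₁₀ d + 5 = 2.07 − 5·1.8697 + 5 = -2.278
M − M_☉ = -2.278 − 4.83 = -7.108
L/L_☉ = 10^(−0.4 × -7.108) = 697.2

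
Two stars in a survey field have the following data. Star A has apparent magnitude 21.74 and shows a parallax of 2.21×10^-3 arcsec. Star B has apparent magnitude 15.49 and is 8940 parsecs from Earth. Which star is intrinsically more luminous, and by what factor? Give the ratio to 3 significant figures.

Star A: d = 1/p = 1/2.21×10^-3″ = 452.5 pc
Star A: M = m − 5 log₁₀ d + 5 = 21.74 − 5·2.6556 + 5 = 13.462
Star B: M = m − 5 log₁₀ d + 5 = 15.49 − 5·3.9513 + 5 = 0.733
ΔM = M_A − M_B = 13.462 − (0.733) = 12.729; smaller M is more luminous → Star B.
L ratio = 10^(0.4 |ΔM|) = 10^5.091 = 123400

Star B is more luminous, by a factor of 123000.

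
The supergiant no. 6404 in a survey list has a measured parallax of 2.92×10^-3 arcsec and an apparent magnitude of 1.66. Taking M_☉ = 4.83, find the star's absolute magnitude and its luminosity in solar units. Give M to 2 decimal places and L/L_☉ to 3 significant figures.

M ≈ -6.01; L/L_☉ ≈ 21700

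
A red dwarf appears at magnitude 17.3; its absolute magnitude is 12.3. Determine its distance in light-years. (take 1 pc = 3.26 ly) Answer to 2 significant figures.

μ = m − M = 5.000
m − M = 5 log₁₀ d − 5
log₁₀ d = (m − M)/5 + 1 = 2.0000
d = 10^2.0000 = 100.0 pc
= 326.0 ly

d ≈ 330 ly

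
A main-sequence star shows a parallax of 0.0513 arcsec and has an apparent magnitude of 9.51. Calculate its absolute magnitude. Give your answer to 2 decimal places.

d = 1/p = 1/0.0513″ = 19.49 pc
5 log₁₀(d/10 pc) = 5 log₁₀(19.49) − 5 = 1.449
M = m − 5 log₁₀(d/10) = 9.51 − 1.449 = 8.061

M ≈ 8.06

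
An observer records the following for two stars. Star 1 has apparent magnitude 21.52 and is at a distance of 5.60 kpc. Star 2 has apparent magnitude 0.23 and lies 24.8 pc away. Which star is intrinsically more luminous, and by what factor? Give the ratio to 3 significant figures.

Star 2 is more luminous, by a factor of 6430.

Star 1: d = 5.60 kpc = 5600 pc
Star 1: M = m − 5 log₁₀ d + 5 = 21.52 − 5·3.7482 + 5 = 7.779
Star 2: M = m − 5 log₁₀ d + 5 = 0.23 − 5·1.3945 + 5 = -1.742
ΔM = M_1 − M_2 = 7.779 − (-1.742) = 9.521; smaller M is more luminous → Star 2.
L ratio = 10^(0.4 |ΔM|) = 10^3.809 = 6435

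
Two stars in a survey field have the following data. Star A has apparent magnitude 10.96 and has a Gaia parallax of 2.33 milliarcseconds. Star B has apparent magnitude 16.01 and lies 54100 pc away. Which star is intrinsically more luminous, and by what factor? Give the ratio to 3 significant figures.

Star B is more luminous, by a factor of 152.

Star A: p = 2.33 mas = 2.33×10^-3″ → d = 1/p = 429.2 pc
Star A: M = m − 5 log₁₀ d + 5 = 10.96 − 5·2.6326 + 5 = 2.797
Star B: M = m − 5 log₁₀ d + 5 = 16.01 − 5·4.7332 + 5 = -2.656
ΔM = M_A − M_B = 2.797 − (-2.656) = 5.453; smaller M is more luminous → Star B.
L ratio = 10^(0.4 |ΔM|) = 10^2.181 = 151.7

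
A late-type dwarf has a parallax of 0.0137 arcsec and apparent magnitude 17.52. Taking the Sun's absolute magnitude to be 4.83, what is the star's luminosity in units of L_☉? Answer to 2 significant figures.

L/L_☉ ≈ 4.5×10^-4

d = 1/p = 1/0.0137″ = 72.99 pc
M = m − 5 log₁₀ d + 5 = 17.52 − 5·1.8633 + 5 = 13.204
M − M_☉ = 13.204 − 4.83 = 8.374
L/L_☉ = 10^(−0.4 × 8.374) = 4.473×10^-4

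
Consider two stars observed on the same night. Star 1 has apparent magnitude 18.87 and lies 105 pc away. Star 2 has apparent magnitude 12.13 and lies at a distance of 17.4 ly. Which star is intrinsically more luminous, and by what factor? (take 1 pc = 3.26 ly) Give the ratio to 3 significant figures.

Star 1: M = m − 5 log₁₀ d + 5 = 18.87 − 5·2.0212 + 5 = 13.764
Star 2: d = 17.4 ly / 3.26 = 5.337 pc
Star 2: M = m − 5 log₁₀ d + 5 = 12.13 − 5·0.7273 + 5 = 13.493
ΔM = M_1 − M_2 = 13.764 − (13.493) = 0.271; smaller M is more luminous → Star 2.
L ratio = 10^(0.4 |ΔM|) = 10^0.108 = 1.283

Star 2 is more luminous, by a factor of 1.28.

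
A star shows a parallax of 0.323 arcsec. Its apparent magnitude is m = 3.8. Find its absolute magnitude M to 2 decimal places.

M ≈ 6.35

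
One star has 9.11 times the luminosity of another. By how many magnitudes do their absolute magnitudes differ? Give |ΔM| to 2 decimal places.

|ΔM| ≈ 2.40

Pogson: ΔM = −2.5 log₁₀(ratio) = −2.5 log₁₀(9.11) = −2.5 × 0.9595 = -2.399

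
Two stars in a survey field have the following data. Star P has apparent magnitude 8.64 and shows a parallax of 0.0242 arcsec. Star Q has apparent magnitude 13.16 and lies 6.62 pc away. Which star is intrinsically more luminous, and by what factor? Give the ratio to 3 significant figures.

Star P is more luminous, by a factor of 2500.

Star P: d = 1/p = 1/0.0242″ = 41.32 pc
Star P: M = m − 5 log₁₀ d + 5 = 8.64 − 5·1.6162 + 5 = 5.559
Star Q: M = m − 5 log₁₀ d + 5 = 13.16 − 5·0.8209 + 5 = 14.056
ΔM = M_P − M_Q = 5.559 − (14.056) = -8.497; smaller M is more luminous → Star P.
L ratio = 10^(0.4 |ΔM|) = 10^3.399 = 2504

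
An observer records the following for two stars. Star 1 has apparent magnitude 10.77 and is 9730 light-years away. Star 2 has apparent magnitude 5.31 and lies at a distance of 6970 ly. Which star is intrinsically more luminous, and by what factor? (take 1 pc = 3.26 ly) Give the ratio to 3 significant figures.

Star 1: d = 9730 ly / 3.26 = 2985 pc
Star 1: M = m − 5 log₁₀ d + 5 = 10.77 − 5·3.4749 + 5 = -1.604
Star 2: d = 6970 ly / 3.26 = 2138 pc
Star 2: M = m − 5 log₁₀ d + 5 = 5.31 − 5·3.3300 + 5 = -6.340
ΔM = M_1 − M_2 = -1.604 − (-6.340) = 4.736; smaller M is more luminous → Star 2.
L ratio = 10^(0.4 |ΔM|) = 10^1.894 = 78.39

Star 2 is more luminous, by a factor of 78.4.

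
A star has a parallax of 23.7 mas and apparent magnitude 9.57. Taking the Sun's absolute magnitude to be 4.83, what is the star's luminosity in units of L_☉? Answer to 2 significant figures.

L/L_☉ ≈ 0.23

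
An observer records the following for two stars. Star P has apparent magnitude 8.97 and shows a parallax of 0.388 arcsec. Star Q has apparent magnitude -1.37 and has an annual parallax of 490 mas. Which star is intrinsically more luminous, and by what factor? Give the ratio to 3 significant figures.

Star Q is more luminous, by a factor of 8580.

Star P: d = 1/p = 1/0.388″ = 2.577 pc
Star P: M = m − 5 log₁₀ d + 5 = 8.97 − 5·0.4112 + 5 = 11.914
Star Q: p = 490 mas = 0.490″ → d = 1/p = 2.041 pc
Star Q: M = m − 5 log₁₀ d + 5 = -1.37 − 5·0.3098 + 5 = 2.081
ΔM = M_P − M_Q = 11.914 − (2.081) = 9.833; smaller M is more luminous → Star Q.
L ratio = 10^(0.4 |ΔM|) = 10^3.933 = 8576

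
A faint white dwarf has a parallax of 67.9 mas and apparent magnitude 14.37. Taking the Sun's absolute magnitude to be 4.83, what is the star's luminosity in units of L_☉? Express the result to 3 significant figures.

L/L_☉ ≈ 3.31×10^-4

d = 1/p = 1000/67.9 mas = 14.73 pc
M = m − 5 log₁₀ d + 5 = 14.37 − 5·1.1681 + 5 = 13.529
M − M_☉ = 13.529 − 4.83 = 8.699
L/L_☉ = 10^(−0.4 × 8.699) = 3.313×10^-4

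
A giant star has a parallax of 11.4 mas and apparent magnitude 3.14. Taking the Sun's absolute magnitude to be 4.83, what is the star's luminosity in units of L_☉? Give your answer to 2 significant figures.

L/L_☉ ≈ 360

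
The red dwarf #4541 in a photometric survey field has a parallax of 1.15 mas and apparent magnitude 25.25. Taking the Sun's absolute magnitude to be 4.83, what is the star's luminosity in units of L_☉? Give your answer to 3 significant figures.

L/L_☉ ≈ 5.14×10^-5

d = 1/p = 1000/1.15 mas = 869.6 pc
M = m − 5 log₁₀ d + 5 = 25.25 − 5·2.9393 + 5 = 15.553
M − M_☉ = 15.553 − 4.83 = 10.723
L/L_☉ = 10^(−0.4 × 10.723) = 5.136×10^-5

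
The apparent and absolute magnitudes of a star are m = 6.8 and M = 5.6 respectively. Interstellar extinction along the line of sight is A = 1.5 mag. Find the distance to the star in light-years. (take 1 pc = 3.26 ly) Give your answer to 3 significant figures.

d ≈ 28.4 ly

m − M = 5 log₁₀(d/10 pc) + A  ⇒  6.8 − (5.6) − 1.5 = 5 log₁₀(d/10)
-0.300 = 5 log₁₀(d/10)
log₁₀ d = (m − M − A)/5 + 1 = 0.9400
d = 10^0.9400 = 8.710 pc
= 28.39 ly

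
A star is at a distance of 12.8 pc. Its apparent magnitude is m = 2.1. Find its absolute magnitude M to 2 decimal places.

5 log₁₀(d/10 pc) = 5 log₁₀(12.80) − 5 = 0.536
M = m − 5 log₁₀(d/10) = 2.1 − 0.536 = 1.564

M ≈ 1.56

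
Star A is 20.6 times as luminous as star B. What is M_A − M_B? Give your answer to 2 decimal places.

Pogson: ΔM = −2.5 log₁₀(ratio) = −2.5 log₁₀(20.6) = −2.5 × 1.3139 = -3.285
Star A is brighter, so it has the smaller magnitude: the difference is negative.

M_A − M_B ≈ -3.28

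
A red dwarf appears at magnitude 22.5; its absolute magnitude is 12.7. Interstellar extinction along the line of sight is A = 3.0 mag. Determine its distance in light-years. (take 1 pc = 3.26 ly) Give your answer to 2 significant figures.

m − M = 5 log₁₀(d/10 pc) + A  ⇒  22.5 − (12.7) − 3.0 = 5 log₁₀(d/10)
6.800 = 5 log₁₀(d/10)
log₁₀ d = (m − M − A)/5 + 1 = 2.3600
d = 10^2.3600 = 229.1 pc
= 746.8 ly

d ≈ 750 ly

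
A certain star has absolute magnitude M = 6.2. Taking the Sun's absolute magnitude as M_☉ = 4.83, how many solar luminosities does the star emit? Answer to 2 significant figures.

M − M_☉ = 6.2 − 4.83 = 1.370
L/L_☉ = 10^(−0.4 (M − M_☉)) = 10^-0.548 = 0.2831

L/L_☉ ≈ 0.28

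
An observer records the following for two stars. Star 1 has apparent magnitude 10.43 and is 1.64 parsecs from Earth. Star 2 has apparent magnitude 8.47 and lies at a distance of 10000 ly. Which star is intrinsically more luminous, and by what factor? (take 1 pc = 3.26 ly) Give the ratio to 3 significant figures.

Star 1: M = m − 5 log₁₀ d + 5 = 10.43 − 5·0.2148 + 5 = 14.356
Star 2: d = 10000 ly / 3.26 = 3067 pc
Star 2: M = m − 5 log₁₀ d + 5 = 8.47 − 5·3.4868 + 5 = -3.964
ΔM = M_1 − M_2 = 14.356 − (-3.964) = 18.320; smaller M is more luminous → Star 2.
L ratio = 10^(0.4 |ΔM|) = 10^7.328 = 2.128×10^7

Star 2 is more luminous, by a factor of 2.13×10^7.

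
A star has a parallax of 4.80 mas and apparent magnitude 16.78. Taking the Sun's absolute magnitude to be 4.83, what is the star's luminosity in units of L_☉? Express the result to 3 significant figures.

L/L_☉ ≈ 7.20×10^-3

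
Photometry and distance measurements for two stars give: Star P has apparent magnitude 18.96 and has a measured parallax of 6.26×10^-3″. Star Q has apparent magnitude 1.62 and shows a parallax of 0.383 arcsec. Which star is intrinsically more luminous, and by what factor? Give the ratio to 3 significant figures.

Star P: d = 1/p = 1/6.26×10^-3″ = 159.7 pc
Star P: M = m − 5 log₁₀ d + 5 = 18.96 − 5·2.2034 + 5 = 12.943
Star Q: d = 1/p = 1/0.383″ = 2.611 pc
Star Q: M = m − 5 log₁₀ d + 5 = 1.62 − 5·0.4168 + 5 = 4.536
ΔM = M_P − M_Q = 12.943 − (4.536) = 8.407; smaller M is more luminous → Star Q.
L ratio = 10^(0.4 |ΔM|) = 10^3.363 = 2305

Star Q is more luminous, by a factor of 2310.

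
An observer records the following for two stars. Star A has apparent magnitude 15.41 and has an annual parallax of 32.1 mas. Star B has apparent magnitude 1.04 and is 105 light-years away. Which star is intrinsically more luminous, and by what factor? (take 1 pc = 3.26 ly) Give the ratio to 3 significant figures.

Star B is more luminous, by a factor of 598000.

Star A: p = 32.1 mas = 0.0321″ → d = 1/p = 31.15 pc
Star A: M = m − 5 log₁₀ d + 5 = 15.41 − 5·1.4935 + 5 = 12.943
Star B: d = 105 ly / 3.26 = 32.21 pc
Star B: M = m − 5 log₁₀ d + 5 = 1.04 − 5·1.5080 + 5 = -1.500
ΔM = M_A − M_B = 12.943 − (-1.500) = 14.442; smaller M is more luminous → Star B.
L ratio = 10^(0.4 |ΔM|) = 10^5.777 = 598300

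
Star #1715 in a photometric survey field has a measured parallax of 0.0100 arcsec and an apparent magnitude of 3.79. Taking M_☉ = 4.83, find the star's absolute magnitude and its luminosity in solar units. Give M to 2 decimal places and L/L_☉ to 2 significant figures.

d = 1/p = 1/0.0100″ = 100.0 pc
M = m − 5 log₁₀ d + 5 = 3.79 − 5·2.0000 + 5 = -1.210
M − M_☉ = -1.210 − 4.83 = -6.040
L/L_☉ = 10^(−0.4 × -6.040) = 260.6

M ≈ -1.21; L/L_☉ ≈ 260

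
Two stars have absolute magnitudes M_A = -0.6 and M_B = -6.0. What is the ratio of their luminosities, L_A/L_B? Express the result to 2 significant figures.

ΔM = M_A − M_B = 5.4
L_A/L_B = 10^(−0.4 ΔM) = 10^-2.160 = 6.918×10^-3

L_A/L_B ≈ 6.9×10^-3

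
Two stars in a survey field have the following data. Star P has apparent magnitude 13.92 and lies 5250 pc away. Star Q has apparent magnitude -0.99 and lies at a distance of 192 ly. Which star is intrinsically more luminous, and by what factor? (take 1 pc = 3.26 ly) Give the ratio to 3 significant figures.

Star Q is more luminous, by a factor of 116.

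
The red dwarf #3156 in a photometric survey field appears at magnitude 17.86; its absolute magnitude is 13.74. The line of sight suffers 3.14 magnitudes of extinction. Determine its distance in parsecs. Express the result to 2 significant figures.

m − M = 5 log₁₀(d/10 pc) + A  ⇒  17.86 − (13.74) − 3.14 = 5 log₁₀(d/10)
0.980 = 5 log₁₀(d/10)
log₁₀ d = (m − M − A)/5 + 1 = 1.1960
d = 10^1.1960 = 15.70 pc

d ≈ 16 pc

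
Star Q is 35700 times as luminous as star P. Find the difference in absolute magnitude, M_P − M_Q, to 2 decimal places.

M_P − M_Q ≈ 11.38

Pogson: ΔM = −2.5 log₁₀(ratio) = −2.5 log₁₀(35700) = −2.5 × 4.5527 = -11.382
Star Q is brighter so has the smaller magnitude: M_P − M_Q is positive.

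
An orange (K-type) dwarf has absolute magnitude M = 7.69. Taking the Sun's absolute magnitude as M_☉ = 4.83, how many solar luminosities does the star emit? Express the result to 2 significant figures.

L/L_☉ ≈ 0.072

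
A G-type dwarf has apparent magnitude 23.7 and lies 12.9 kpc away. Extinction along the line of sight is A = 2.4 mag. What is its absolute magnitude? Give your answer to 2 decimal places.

M ≈ 5.75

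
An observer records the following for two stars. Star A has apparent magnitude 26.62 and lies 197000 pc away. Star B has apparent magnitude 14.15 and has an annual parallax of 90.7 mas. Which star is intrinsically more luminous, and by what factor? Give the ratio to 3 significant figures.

Star A: M = m − 5 log₁₀ d + 5 = 26.62 − 5·5.2945 + 5 = 5.148
Star B: p = 90.7 mas = 0.0907″ → d = 1/p = 11.03 pc
Star B: M = m − 5 log₁₀ d + 5 = 14.15 − 5·1.0424 + 5 = 13.938
ΔM = M_A − M_B = 5.148 − (13.938) = -8.790; smaller M is more luminous → Star A.
L ratio = 10^(0.4 |ΔM|) = 10^3.516 = 3282

Star A is more luminous, by a factor of 3280.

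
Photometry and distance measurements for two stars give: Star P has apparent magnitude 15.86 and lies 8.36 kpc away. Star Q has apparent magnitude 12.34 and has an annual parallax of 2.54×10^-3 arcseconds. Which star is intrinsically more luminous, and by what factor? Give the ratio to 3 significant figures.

Star P: d = 8.36 kpc = 8360 pc
Star P: M = m − 5 log₁₀ d + 5 = 15.86 − 5·3.9222 + 5 = 1.249
Star Q: d = 1/p = 1/2.54×10^-3″ = 393.7 pc
Star Q: M = m − 5 log₁₀ d + 5 = 12.34 − 5·2.5952 + 5 = 4.364
ΔM = M_P − M_Q = 1.249 − (4.364) = -3.115; smaller M is more luminous → Star P.
L ratio = 10^(0.4 |ΔM|) = 10^1.246 = 17.62

Star P is more luminous, by a factor of 17.6.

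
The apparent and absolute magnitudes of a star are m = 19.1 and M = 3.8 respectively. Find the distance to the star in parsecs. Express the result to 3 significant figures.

μ = m − M = 15.300
m − M = 5 log₁₀ d − 5
log₁₀ d = (m − M)/5 + 1 = 4.0600
d = 10^4.0600 = 11480 pc

d ≈ 11500 pc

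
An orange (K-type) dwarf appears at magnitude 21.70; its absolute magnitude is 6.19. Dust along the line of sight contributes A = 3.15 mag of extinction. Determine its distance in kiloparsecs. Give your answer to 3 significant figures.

m − M = 5 log₁₀(d/10 pc) + A  ⇒  21.70 − (6.19) − 3.15 = 5 log₁₀(d/10)
12.360 = 5 log₁₀(d/10)
log₁₀ d = (m − M − A)/5 + 1 = 3.4720
d = 10^3.4720 = 2965 pc
= 2.965 kpc

d ≈ 2.96 kpc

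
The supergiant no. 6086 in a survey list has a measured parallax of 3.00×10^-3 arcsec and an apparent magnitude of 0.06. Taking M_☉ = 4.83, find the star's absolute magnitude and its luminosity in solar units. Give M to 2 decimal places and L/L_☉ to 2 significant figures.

d = 1/p = 1/3.00×10^-3″ = 333.3 pc
M = m − 5 log₁₀ d + 5 = 0.06 − 5·2.5229 + 5 = -7.554
M − M_☉ = -7.554 − 4.83 = -12.384
L/L_☉ = 10^(−0.4 × -12.384) = 89900

M ≈ -7.55; L/L_☉ ≈ 90000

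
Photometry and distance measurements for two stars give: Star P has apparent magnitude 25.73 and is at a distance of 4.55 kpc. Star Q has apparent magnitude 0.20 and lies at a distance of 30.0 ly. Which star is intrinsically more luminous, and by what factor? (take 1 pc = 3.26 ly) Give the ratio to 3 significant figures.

Star Q is more luminous, by a factor of 66600.

Star P: d = 4.55 kpc = 4550 pc
Star P: M = m − 5 log₁₀ d + 5 = 25.73 − 5·3.6580 + 5 = 12.440
Star Q: d = 30.0 ly / 3.26 = 9.202 pc
Star Q: M = m − 5 log₁₀ d + 5 = 0.20 − 5·0.9639 + 5 = 0.380
ΔM = M_P − M_Q = 12.440 − (0.380) = 12.059; smaller M is more luminous → Star Q.
L ratio = 10^(0.4 |ΔM|) = 10^4.824 = 66650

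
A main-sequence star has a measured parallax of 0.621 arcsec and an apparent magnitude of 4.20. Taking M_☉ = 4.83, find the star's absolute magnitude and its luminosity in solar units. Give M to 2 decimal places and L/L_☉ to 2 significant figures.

M ≈ 8.17; L/L_☉ ≈ 0.046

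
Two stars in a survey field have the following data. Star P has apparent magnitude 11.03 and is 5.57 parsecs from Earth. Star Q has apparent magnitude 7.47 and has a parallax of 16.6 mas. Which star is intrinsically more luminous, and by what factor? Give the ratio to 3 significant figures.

Star Q is more luminous, by a factor of 3110.

Star P: M = m − 5 log₁₀ d + 5 = 11.03 − 5·0.7459 + 5 = 12.301
Star Q: p = 16.6 mas = 0.0166″ → d = 1/p = 60.24 pc
Star Q: M = m − 5 log₁₀ d + 5 = 7.47 − 5·1.7799 + 5 = 3.571
ΔM = M_P − M_Q = 12.301 − (3.571) = 8.730; smaller M is more luminous → Star Q.
L ratio = 10^(0.4 |ΔM|) = 10^3.492 = 3105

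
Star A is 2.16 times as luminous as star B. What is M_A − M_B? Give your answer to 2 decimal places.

M_A − M_B ≈ -0.84

Pogson: ΔM = −2.5 log₁₀(ratio) = −2.5 log₁₀(2.16) = −2.5 × 0.3345 = -0.836
Star A is brighter, so it has the smaller magnitude: the difference is negative.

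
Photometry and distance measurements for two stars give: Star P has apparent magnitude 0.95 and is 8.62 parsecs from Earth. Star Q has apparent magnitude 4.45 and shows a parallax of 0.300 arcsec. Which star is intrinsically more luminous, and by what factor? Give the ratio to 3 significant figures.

Star P is more luminous, by a factor of 168.

Star P: M = m − 5 log₁₀ d + 5 = 0.95 − 5·0.9355 + 5 = 1.272
Star Q: d = 1/p = 1/0.300″ = 3.333 pc
Star Q: M = m − 5 log₁₀ d + 5 = 4.45 − 5·0.5229 + 5 = 6.836
ΔM = M_P − M_Q = 1.272 − (6.836) = -5.563; smaller M is more luminous → Star P.
L ratio = 10^(0.4 |ΔM|) = 10^2.225 = 168.0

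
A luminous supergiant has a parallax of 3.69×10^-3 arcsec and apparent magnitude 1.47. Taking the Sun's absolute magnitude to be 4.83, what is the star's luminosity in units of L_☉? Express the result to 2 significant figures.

L/L_☉ ≈ 16000

d = 1/p = 1/3.69×10^-3″ = 271.0 pc
M = m − 5 log₁₀ d + 5 = 1.47 − 5·2.4330 + 5 = -5.695
M − M_☉ = -5.695 − 4.83 = -10.525
L/L_☉ = 10^(−0.4 × -10.525) = 16220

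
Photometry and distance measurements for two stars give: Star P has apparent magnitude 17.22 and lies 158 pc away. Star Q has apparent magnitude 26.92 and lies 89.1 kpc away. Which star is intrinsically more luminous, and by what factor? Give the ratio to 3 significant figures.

Star P: M = m − 5 log₁₀ d + 5 = 17.22 − 5·2.1987 + 5 = 11.227
Star Q: d = 89.1 kpc = 89100 pc
Star Q: M = m − 5 log₁₀ d + 5 = 26.92 − 5·4.9499 + 5 = 7.171
ΔM = M_P − M_Q = 11.227 − (7.171) = 4.056; smaller M is more luminous → Star Q.
L ratio = 10^(0.4 |ΔM|) = 10^1.622 = 41.92

Star Q is more luminous, by a factor of 41.9.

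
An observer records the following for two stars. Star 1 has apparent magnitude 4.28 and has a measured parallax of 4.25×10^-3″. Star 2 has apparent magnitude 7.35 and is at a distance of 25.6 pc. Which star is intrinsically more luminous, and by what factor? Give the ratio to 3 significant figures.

Star 1: d = 1/p = 1/4.25×10^-3″ = 235.3 pc
Star 1: M = m − 5 log₁₀ d + 5 = 4.28 − 5·2.3716 + 5 = -2.578
Star 2: M = m − 5 log₁₀ d + 5 = 7.35 − 5·1.4082 + 5 = 5.309
ΔM = M_1 − M_2 = -2.578 − (5.309) = -7.887; smaller M is more luminous → Star 1.
L ratio = 10^(0.4 |ΔM|) = 10^3.155 = 1428

Star 1 is more luminous, by a factor of 1430.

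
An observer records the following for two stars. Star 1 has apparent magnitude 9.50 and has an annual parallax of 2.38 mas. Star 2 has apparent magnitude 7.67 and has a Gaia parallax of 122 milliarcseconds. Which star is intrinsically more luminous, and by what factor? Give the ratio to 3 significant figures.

Star 1 is more luminous, by a factor of 487.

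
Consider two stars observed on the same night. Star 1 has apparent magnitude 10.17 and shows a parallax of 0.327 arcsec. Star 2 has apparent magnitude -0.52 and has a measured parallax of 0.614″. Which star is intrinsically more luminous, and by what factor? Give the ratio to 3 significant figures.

Star 1: d = 1/p = 1/0.327″ = 3.058 pc
Star 1: M = m − 5 log₁₀ d + 5 = 10.17 − 5·0.4855 + 5 = 12.743
Star 2: d = 1/p = 1/0.614″ = 1.629 pc
Star 2: M = m − 5 log₁₀ d + 5 = -0.52 − 5·0.2118 + 5 = 3.421
ΔM = M_1 − M_2 = 12.743 − (3.421) = 9.322; smaller M is more luminous → Star 2.
L ratio = 10^(0.4 |ΔM|) = 10^3.729 = 5355

Star 2 is more luminous, by a factor of 5350.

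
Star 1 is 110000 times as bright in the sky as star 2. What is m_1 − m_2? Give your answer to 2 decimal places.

Pogson: Δm = −2.5 log₁₀(ratio) = −2.5 log₁₀(110000) = −2.5 × 5.0414 = -12.603
Star 1 is brighter, so it has the smaller magnitude: the difference is negative.

m_1 − m_2 ≈ -12.60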